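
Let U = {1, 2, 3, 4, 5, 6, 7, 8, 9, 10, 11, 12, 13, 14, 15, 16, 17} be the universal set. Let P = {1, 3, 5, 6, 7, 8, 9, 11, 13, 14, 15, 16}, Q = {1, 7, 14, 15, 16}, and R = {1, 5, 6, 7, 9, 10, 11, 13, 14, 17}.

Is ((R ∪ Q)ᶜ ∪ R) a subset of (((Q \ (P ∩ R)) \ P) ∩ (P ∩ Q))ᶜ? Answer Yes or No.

Yes

R ∪ Q = {1, 5, 6, 7, 9, 10, 11, 13, 14, 15, 16, 17}
(R ∪ Q)ᶜ = {2, 3, 4, 8, 12}
(R ∪ Q)ᶜ ∪ R = {1, 2, 3, 4, 5, 6, 7, 8, 9, 10, 11, 12, 13, 14, 17}
P ∩ R = {1, 5, 6, 7, 9, 11, 13, 14}
Q \ (P ∩ R) = {15, 16}
(Q \ (P ∩ R)) \ P = {}
P ∩ Q = {1, 7, 14, 15, 16}
((Q \ (P ∩ R)) \ P) ∩ (P ∩ Q) = {}
(((Q \ (P ∩ R)) \ P) ∩ (P ∩ Q))ᶜ = {1, 2, 3, 4, 5, 6, 7, 8, 9, 10, 11, 12, 13, 14, 15, 16, 17}
Every element of {1, 2, 3, 4, 5, 6, 7, 8, 9, 10, 11, 12, 13, 14, 17} is in {1, 2, 3, 4, 5, 6, 7, 8, 9, 10, 11, 12, 13, 14, 15, 16, 17}, so (R ∪ Q)ᶜ ∪ R ⊆ (((Q \ (P ∩ R)) \ P) ∩ (P ∩ Q))ᶜ.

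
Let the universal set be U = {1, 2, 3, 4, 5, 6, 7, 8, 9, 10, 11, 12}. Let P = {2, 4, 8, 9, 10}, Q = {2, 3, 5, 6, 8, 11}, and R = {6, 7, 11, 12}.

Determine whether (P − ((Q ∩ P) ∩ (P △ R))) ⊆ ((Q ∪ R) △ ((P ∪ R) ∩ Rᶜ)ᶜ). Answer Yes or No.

No

Q ∩ P = {2, 8}
P △ R = {2, 4, 6, 7, 8, 9, 10, 11, 12}
(Q ∩ P) ∩ (P △ R) = {2, 8}
P − ((Q ∩ P) ∩ (P △ R)) = {4, 9, 10}
Q ∪ R = {2, 3, 5, 6, 7, 8, 11, 12}
P ∪ R = {2, 4, 6, 7, 8, 9, 10, 11, 12}
Rᶜ = {1, 2, 3, 4, 5, 8, 9, 10}
(P ∪ R) ∩ Rᶜ = {2, 4, 8, 9, 10}
((P ∪ R) ∩ Rᶜ)ᶜ = {1, 3, 5, 6, 7, 11, 12}
(Q ∪ R) △ ((P ∪ R) ∩ Rᶜ)ᶜ = {1, 2, 8}
4 ∈ P − ((Q ∩ P) ∩ (P △ R)) but 4 ∉ (Q ∪ R) △ ((P ∪ R) ∩ Rᶜ)ᶜ, so the inclusion fails.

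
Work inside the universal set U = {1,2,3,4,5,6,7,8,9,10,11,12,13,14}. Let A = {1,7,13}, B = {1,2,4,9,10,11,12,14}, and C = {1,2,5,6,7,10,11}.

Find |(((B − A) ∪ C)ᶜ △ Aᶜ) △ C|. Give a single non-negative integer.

7

B − A = {2,4,9,10,11,12,14}
(B − A) ∪ C = {1,2,4,5,6,7,9,10,11,12,14}
((B − A) ∪ C)ᶜ = {3,8,13}
Aᶜ = {2,3,4,5,6,8,9,10,11,12,14}
((B − A) ∪ C)ᶜ △ Aᶜ = {2,4,5,6,9,10,11,12,13,14}
(((B − A) ∪ C)ᶜ △ Aᶜ) △ C = {1,4,7,9,12,13,14}
|(((B − A) ∪ C)ᶜ △ Aᶜ) △ C| = 7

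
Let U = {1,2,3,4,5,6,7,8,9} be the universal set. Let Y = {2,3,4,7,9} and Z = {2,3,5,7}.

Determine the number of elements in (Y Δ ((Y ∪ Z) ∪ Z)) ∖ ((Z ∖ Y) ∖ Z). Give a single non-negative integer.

Y ∪ Z = {2,3,4,5,7,9}
(Y ∪ Z) ∪ Z = {2,3,4,5,7,9}
Y Δ ((Y ∪ Z) ∪ Z) = {5}
Z ∖ Y = {5}
(Z ∖ Y) ∖ Z = {}
(Y Δ ((Y ∪ Z) ∪ Z)) ∖ ((Z ∖ Y) ∖ Z) = {5}
|(Y Δ ((Y ∪ Z) ∪ Z)) ∖ ((Z ∖ Y) ∖ Z)| = 1

1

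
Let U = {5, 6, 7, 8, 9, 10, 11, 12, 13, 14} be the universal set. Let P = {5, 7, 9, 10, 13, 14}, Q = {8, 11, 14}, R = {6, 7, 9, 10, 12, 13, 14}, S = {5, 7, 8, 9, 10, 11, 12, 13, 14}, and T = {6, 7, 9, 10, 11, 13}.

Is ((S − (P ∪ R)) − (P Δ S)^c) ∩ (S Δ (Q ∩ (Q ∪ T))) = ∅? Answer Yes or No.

Yes

P ∪ R = {5, 6, 7, 9, 10, 12, 13, 14}
S − (P ∪ R) = {8, 11}
P Δ S = {8, 11, 12}
(P Δ S)^c = {5, 6, 7, 9, 10, 13, 14}
(S − (P ∪ R)) − (P Δ S)^c = {8, 11}
Q ∪ T = {6, 7, 8, 9, 10, 11, 13, 14}
Q ∩ (Q ∪ T) = {8, 11, 14}
S Δ (Q ∩ (Q ∪ T)) = {5, 7, 9, 10, 12, 13}
{8, 11} and {5, 7, 9, 10, 12, 13} share no elements.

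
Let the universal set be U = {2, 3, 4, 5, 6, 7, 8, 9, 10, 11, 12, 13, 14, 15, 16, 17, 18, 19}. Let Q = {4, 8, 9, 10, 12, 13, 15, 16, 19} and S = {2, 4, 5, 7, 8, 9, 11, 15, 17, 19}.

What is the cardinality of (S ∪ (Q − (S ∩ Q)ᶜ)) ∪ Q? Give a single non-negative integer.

14

S ∩ Q = {4, 8, 9, 15, 19}
(S ∩ Q)ᶜ = {2, 3, 5, 6, 7, 10, 11, 12, 13, 14, 16, 17, 18}
Q − (S ∩ Q)ᶜ = {4, 8, 9, 15, 19}
S ∪ (Q − (S ∩ Q)ᶜ) = {2, 4, 5, 7, 8, 9, 11, 15, 17, 19}
(S ∪ (Q − (S ∩ Q)ᶜ)) ∪ Q = {2, 4, 5, 7, 8, 9, 10, 11, 12, 13, 15, 16, 17, 19}
|(S ∪ (Q − (S ∩ Q)ᶜ)) ∪ Q| = 14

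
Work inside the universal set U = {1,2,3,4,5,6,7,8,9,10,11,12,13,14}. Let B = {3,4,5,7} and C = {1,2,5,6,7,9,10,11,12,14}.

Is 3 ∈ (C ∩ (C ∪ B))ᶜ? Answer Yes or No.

Yes

3 ∉ C and 3 ∈ B, so 3 ∈ C ∪ B
3 ∉ C and 3 ∈ (C ∪ B), so 3 ∉ C ∩ (C ∪ B)
3 ∈ (C ∩ (C ∪ B))ᶜ since 3 ∉ (C ∩ (C ∪ B))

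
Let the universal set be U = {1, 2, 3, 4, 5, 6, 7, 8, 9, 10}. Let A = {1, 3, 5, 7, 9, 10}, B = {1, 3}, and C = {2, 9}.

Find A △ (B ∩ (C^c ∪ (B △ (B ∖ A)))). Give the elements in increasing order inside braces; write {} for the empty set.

{5, 7, 9, 10}

C^c = {1, 3, 4, 5, 6, 7, 8, 10}
B ∖ A = {}
B △ (B ∖ A) = {1, 3}
C^c ∪ (B △ (B ∖ A)) = {1, 3, 4, 5, 6, 7, 8, 10}
B ∩ (C^c ∪ (B △ (B ∖ A))) = {1, 3}
A △ (B ∩ (C^c ∪ (B △ (B ∖ A)))) = {5, 7, 9, 10}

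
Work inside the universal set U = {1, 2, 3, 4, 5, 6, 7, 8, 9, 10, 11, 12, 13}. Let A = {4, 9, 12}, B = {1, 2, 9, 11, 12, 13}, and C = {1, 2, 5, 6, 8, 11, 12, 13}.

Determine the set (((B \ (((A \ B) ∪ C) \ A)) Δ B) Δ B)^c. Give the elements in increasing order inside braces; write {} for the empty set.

{1, 2, 3, 4, 5, 6, 7, 8, 10, 11, 13}

A \ B = {4}
(A \ B) ∪ C = {1, 2, 4, 5, 6, 8, 11, 12, 13}
((A \ B) ∪ C) \ A = {1, 2, 5, 6, 8, 11, 13}
B \ (((A \ B) ∪ C) \ A) = {9, 12}
(B \ (((A \ B) ∪ C) \ A)) Δ B = {1, 2, 11, 13}
((B \ (((A \ B) ∪ C) \ A)) Δ B) Δ B = {9, 12}
(((B \ (((A \ B) ∪ C) \ A)) Δ B) Δ B)^c = {1, 2, 3, 4, 5, 6, 7, 8, 10, 11, 13}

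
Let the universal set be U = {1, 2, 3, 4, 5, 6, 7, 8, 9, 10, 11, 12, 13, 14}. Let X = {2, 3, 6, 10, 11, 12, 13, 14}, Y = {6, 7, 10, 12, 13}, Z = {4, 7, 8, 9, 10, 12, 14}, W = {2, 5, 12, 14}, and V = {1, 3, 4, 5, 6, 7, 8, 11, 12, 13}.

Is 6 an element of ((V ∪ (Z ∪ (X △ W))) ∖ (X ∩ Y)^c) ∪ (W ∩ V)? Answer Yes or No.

6 ∈ X and 6 ∉ W, so 6 ∈ X △ W
6 ∉ Z and 6 ∈ (X △ W), so 6 ∈ Z ∪ (X △ W)
6 ∈ V and 6 ∈ (Z ∪ (X △ W)), so 6 ∈ V ∪ (Z ∪ (X △ W))
6 ∈ X and 6 ∈ Y, so 6 ∈ X ∩ Y
6 ∉ (X ∩ Y)^c since 6 ∈ (X ∩ Y)
6 ∈ (V ∪ (Z ∪ (X △ W))) and 6 ∉ (X ∩ Y)^c, so 6 ∈ (V ∪ (Z ∪ (X △ W))) ∖ (X ∩ Y)^c
6 ∉ W and 6 ∈ V, so 6 ∉ W ∩ V
6 ∈ ((V ∪ (Z ∪ (X △ W))) ∖ (X ∩ Y)^c) and 6 ∉ (W ∩ V), so 6 ∈ ((V ∪ (Z ∪ (X △ W))) ∖ (X ∩ Y)^c) ∪ (W ∩ V)

Yes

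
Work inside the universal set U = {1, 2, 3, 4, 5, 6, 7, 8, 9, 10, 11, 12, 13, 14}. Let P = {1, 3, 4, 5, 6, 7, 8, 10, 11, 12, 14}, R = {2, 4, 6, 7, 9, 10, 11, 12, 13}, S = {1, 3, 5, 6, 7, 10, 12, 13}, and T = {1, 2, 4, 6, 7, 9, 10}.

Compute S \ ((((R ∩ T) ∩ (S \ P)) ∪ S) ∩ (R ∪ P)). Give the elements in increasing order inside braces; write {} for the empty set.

{}

R ∩ T = {2, 4, 6, 7, 9, 10}
S \ P = {13}
(R ∩ T) ∩ (S \ P) = {}
((R ∩ T) ∩ (S \ P)) ∪ S = {1, 3, 5, 6, 7, 10, 12, 13}
R ∪ P = {1, 2, 3, 4, 5, 6, 7, 8, 9, 10, 11, 12, 13, 14}
(((R ∩ T) ∩ (S \ P)) ∪ S) ∩ (R ∪ P) = {1, 3, 5, 6, 7, 10, 12, 13}
S \ ((((R ∩ T) ∩ (S \ P)) ∪ S) ∩ (R ∪ P)) = {}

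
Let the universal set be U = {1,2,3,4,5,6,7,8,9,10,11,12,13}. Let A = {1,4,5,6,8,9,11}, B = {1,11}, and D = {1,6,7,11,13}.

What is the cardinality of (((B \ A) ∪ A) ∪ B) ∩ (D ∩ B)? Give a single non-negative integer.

2

B \ A = {}
(B \ A) ∪ A = {1,4,5,6,8,9,11}
((B \ A) ∪ A) ∪ B = {1,4,5,6,8,9,11}
D ∩ B = {1,11}
(((B \ A) ∪ A) ∪ B) ∩ (D ∩ B) = {1,11}
|(((B \ A) ∪ A) ∪ B) ∩ (D ∩ B)| = 2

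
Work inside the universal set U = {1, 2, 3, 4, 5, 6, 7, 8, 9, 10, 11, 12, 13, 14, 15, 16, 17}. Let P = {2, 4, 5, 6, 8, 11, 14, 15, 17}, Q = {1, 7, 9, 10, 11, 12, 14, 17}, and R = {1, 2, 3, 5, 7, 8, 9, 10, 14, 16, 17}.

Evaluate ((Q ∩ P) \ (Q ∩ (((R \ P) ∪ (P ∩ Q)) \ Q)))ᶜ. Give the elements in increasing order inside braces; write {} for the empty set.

Q ∩ P = {11, 14, 17}
R \ P = {1, 3, 7, 9, 10, 16}
P ∩ Q = {11, 14, 17}
(R \ P) ∪ (P ∩ Q) = {1, 3, 7, 9, 10, 11, 14, 16, 17}
((R \ P) ∪ (P ∩ Q)) \ Q = {3, 16}
Q ∩ (((R \ P) ∪ (P ∩ Q)) \ Q) = {}
(Q ∩ P) \ (Q ∩ (((R \ P) ∪ (P ∩ Q)) \ Q)) = {11, 14, 17}
((Q ∩ P) \ (Q ∩ (((R \ P) ∪ (P ∩ Q)) \ Q)))ᶜ = {1, 2, 3, 4, 5, 6, 7, 8, 9, 10, 12, 13, 15, 16}

{1, 2, 3, 4, 5, 6, 7, 8, 9, 10, 12, 13, 15, 16}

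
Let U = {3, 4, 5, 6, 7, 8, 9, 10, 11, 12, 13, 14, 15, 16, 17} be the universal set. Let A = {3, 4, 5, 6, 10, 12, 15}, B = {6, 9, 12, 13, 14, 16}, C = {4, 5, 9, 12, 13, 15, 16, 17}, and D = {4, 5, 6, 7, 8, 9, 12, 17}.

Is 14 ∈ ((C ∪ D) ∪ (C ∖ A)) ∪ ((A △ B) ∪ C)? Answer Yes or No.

14 ∉ C and 14 ∉ D, so 14 ∉ C ∪ D
14 ∉ C and 14 ∉ A, so 14 ∉ C ∖ A
14 ∉ (C ∪ D) and 14 ∉ (C ∖ A), so 14 ∉ (C ∪ D) ∪ (C ∖ A)
14 ∉ A and 14 ∈ B, so 14 ∈ A △ B
14 ∈ (A △ B) and 14 ∉ C, so 14 ∈ (A △ B) ∪ C
14 ∉ ((C ∪ D) ∪ (C ∖ A)) and 14 ∈ ((A △ B) ∪ C), so 14 ∈ ((C ∪ D) ∪ (C ∖ A)) ∪ ((A △ B) ∪ C)

Yes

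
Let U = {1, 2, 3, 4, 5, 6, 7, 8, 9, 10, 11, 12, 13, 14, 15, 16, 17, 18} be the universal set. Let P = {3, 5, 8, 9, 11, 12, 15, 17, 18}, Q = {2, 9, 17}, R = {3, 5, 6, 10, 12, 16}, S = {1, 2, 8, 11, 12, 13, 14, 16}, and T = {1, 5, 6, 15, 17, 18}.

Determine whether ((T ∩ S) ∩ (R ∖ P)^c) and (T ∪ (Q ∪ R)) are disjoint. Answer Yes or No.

T ∩ S = {1}
R ∖ P = {6, 10, 16}
(R ∖ P)^c = {1, 2, 3, 4, 5, 7, 8, 9, 11, 12, 13, 14, 15, 17, 18}
(T ∩ S) ∩ (R ∖ P)^c = {1}
Q ∪ R = {2, 3, 5, 6, 9, 10, 12, 16, 17}
T ∪ (Q ∪ R) = {1, 2, 3, 5, 6, 9, 10, 12, 15, 16, 17, 18}
1 lies in both, so they are not disjoint.

No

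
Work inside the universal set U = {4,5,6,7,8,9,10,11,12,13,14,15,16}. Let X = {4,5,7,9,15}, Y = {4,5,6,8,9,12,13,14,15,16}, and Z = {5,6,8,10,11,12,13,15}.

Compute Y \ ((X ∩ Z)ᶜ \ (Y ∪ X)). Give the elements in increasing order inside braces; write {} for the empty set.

{4,5,6,8,9,12,13,14,15,16}

X ∩ Z = {5,15}
(X ∩ Z)ᶜ = {4,6,7,8,9,10,11,12,13,14,16}
Y ∪ X = {4,5,6,7,8,9,12,13,14,15,16}
(X ∩ Z)ᶜ \ (Y ∪ X) = {10,11}
Y \ ((X ∩ Z)ᶜ \ (Y ∪ X)) = {4,5,6,8,9,12,13,14,15,16}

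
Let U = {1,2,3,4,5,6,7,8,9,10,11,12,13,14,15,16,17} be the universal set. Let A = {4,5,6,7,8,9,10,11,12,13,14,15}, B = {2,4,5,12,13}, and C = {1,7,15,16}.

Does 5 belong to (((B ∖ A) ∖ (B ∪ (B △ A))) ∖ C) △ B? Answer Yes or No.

Yes

5 ∈ B and 5 ∈ A, so 5 ∉ B ∖ A
5 ∈ B and 5 ∈ A, so 5 ∉ B △ A
5 ∈ B and 5 ∉ (B △ A), so 5 ∈ B ∪ (B △ A)
5 ∉ (B ∖ A) and 5 ∈ (B ∪ (B △ A)), so 5 ∉ (B ∖ A) ∖ (B ∪ (B △ A))
5 ∉ ((B ∖ A) ∖ (B ∪ (B △ A))) and 5 ∉ C, so 5 ∉ ((B ∖ A) ∖ (B ∪ (B △ A))) ∖ C
5 ∉ (((B ∖ A) ∖ (B ∪ (B △ A))) ∖ C) and 5 ∈ B, so 5 ∈ (((B ∖ A) ∖ (B ∪ (B △ A))) ∖ C) △ B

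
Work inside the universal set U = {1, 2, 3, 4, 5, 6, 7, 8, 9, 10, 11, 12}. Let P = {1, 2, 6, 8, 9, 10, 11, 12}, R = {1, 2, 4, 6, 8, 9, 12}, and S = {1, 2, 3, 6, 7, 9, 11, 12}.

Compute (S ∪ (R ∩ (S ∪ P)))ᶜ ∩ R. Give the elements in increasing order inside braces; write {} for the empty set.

{4}

S ∪ P = {1, 2, 3, 6, 7, 8, 9, 10, 11, 12}
R ∩ (S ∪ P) = {1, 2, 6, 8, 9, 12}
S ∪ (R ∩ (S ∪ P)) = {1, 2, 3, 6, 7, 8, 9, 11, 12}
(S ∪ (R ∩ (S ∪ P)))ᶜ = {4, 5, 10}
(S ∪ (R ∩ (S ∪ P)))ᶜ ∩ R = {4}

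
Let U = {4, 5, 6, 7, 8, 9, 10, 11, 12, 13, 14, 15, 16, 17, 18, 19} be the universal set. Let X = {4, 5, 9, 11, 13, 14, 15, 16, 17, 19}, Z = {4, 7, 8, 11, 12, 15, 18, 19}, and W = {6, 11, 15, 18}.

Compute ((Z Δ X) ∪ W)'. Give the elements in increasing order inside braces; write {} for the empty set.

Z Δ X = {5, 7, 8, 9, 12, 13, 14, 16, 17, 18}
(Z Δ X) ∪ W = {5, 6, 7, 8, 9, 11, 12, 13, 14, 15, 16, 17, 18}
((Z Δ X) ∪ W)' = {4, 10, 19}

{4, 10, 19}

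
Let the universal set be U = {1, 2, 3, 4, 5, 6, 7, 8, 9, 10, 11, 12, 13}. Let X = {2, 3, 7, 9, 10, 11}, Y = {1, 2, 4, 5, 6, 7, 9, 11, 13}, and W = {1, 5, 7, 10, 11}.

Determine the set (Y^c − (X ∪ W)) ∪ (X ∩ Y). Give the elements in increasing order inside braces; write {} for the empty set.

{2, 7, 8, 9, 11, 12}

Y^c = {3, 8, 10, 12}
X ∪ W = {1, 2, 3, 5, 7, 9, 10, 11}
Y^c − (X ∪ W) = {8, 12}
X ∩ Y = {2, 7, 9, 11}
(Y^c − (X ∪ W)) ∪ (X ∩ Y) = {2, 7, 8, 9, 11, 12}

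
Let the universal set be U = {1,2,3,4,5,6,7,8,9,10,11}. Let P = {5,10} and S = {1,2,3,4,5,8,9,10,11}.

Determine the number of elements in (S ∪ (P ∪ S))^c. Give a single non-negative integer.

P ∪ S = {1,2,3,4,5,8,9,10,11}
S ∪ (P ∪ S) = {1,2,3,4,5,8,9,10,11}
(S ∪ (P ∪ S))^c = {6,7}
|(S ∪ (P ∪ S))^c| = 2

2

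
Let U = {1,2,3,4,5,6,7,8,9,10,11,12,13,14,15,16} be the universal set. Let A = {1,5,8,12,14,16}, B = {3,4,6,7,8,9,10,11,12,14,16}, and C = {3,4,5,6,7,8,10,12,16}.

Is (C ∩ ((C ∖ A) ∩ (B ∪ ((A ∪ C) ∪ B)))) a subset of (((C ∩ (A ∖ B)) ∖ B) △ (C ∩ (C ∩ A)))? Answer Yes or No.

C ∖ A = {3,4,6,7,10}
A ∪ C = {1,3,4,5,6,7,8,10,12,14,16}
(A ∪ C) ∪ B = {1,3,4,5,6,7,8,9,10,11,12,14,16}
B ∪ ((A ∪ C) ∪ B) = {1,3,4,5,6,7,8,9,10,11,12,14,16}
(C ∖ A) ∩ (B ∪ ((A ∪ C) ∪ B)) = {3,4,6,7,10}
C ∩ ((C ∖ A) ∩ (B ∪ ((A ∪ C) ∪ B))) = {3,4,6,7,10}
A ∖ B = {1,5}
C ∩ (A ∖ B) = {5}
(C ∩ (A ∖ B)) ∖ B = {5}
C ∩ A = {5,8,12,16}
C ∩ (C ∩ A) = {5,8,12,16}
((C ∩ (A ∖ B)) ∖ B) △ (C ∩ (C ∩ A)) = {8,12,16}
3 ∈ C ∩ ((C ∖ A) ∩ (B ∪ ((A ∪ C) ∪ B))) but 3 ∉ ((C ∩ (A ∖ B)) ∖ B) △ (C ∩ (C ∩ A)), so the inclusion fails.

No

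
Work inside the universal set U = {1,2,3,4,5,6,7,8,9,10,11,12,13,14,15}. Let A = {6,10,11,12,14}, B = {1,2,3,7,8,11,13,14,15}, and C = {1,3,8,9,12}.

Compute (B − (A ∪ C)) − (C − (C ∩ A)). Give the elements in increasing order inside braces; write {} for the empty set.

{2,7,13,15}

A ∪ C = {1,3,6,8,9,10,11,12,14}
B − (A ∪ C) = {2,7,13,15}
C ∩ A = {12}
C − (C ∩ A) = {1,3,8,9}
(B − (A ∪ C)) − (C − (C ∩ A)) = {2,7,13,15}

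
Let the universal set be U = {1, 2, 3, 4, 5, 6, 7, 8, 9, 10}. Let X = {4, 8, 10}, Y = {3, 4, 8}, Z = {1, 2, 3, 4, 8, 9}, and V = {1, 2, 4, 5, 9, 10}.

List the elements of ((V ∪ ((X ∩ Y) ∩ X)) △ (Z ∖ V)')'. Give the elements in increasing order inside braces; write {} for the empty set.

{1, 2, 3, 4, 5, 9, 10}

X ∩ Y = {4, 8}
(X ∩ Y) ∩ X = {4, 8}
V ∪ ((X ∩ Y) ∩ X) = {1, 2, 4, 5, 8, 9, 10}
Z ∖ V = {3, 8}
(Z ∖ V)' = {1, 2, 4, 5, 6, 7, 9, 10}
(V ∪ ((X ∩ Y) ∩ X)) △ (Z ∖ V)' = {6, 7, 8}
((V ∪ ((X ∩ Y) ∩ X)) △ (Z ∖ V)')' = {1, 2, 3, 4, 5, 9, 10}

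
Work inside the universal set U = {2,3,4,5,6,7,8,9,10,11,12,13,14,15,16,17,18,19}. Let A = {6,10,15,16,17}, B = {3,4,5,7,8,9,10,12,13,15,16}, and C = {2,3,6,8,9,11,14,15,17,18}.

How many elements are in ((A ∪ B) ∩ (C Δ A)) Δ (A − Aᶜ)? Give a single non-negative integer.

6

A ∪ B = {3,4,5,6,7,8,9,10,12,13,15,16,17}
C Δ A = {2,3,8,9,10,11,14,16,18}
(A ∪ B) ∩ (C Δ A) = {3,8,9,10,16}
Aᶜ = {2,3,4,5,7,8,9,11,12,13,14,18,19}
A − Aᶜ = {6,10,15,16,17}
((A ∪ B) ∩ (C Δ A)) Δ (A − Aᶜ) = {3,6,8,9,15,17}
|((A ∪ B) ∩ (C Δ A)) Δ (A − Aᶜ)| = 6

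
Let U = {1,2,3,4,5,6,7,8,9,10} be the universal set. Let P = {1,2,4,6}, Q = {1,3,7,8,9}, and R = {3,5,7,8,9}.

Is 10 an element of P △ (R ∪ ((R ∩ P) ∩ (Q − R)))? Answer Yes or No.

10 ∉ R and 10 ∉ P, so 10 ∉ R ∩ P
10 ∉ Q and 10 ∉ R, so 10 ∉ Q − R
10 ∉ (R ∩ P) and 10 ∉ (Q − R), so 10 ∉ (R ∩ P) ∩ (Q − R)
10 ∉ R and 10 ∉ ((R ∩ P) ∩ (Q − R)), so 10 ∉ R ∪ ((R ∩ P) ∩ (Q − R))
10 ∉ P and 10 ∉ (R ∪ ((R ∩ P) ∩ (Q − R))), so 10 ∉ P △ (R ∪ ((R ∩ P) ∩ (Q − R)))

No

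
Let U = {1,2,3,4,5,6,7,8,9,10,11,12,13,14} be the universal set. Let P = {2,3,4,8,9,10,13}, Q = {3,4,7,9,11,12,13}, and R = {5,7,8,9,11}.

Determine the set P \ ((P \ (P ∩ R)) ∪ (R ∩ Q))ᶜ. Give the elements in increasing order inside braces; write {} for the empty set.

P ∩ R = {8,9}
P \ (P ∩ R) = {2,3,4,10,13}
R ∩ Q = {7,9,11}
(P \ (P ∩ R)) ∪ (R ∩ Q) = {2,3,4,7,9,10,11,13}
((P \ (P ∩ R)) ∪ (R ∩ Q))ᶜ = {1,5,6,8,12,14}
P \ ((P \ (P ∩ R)) ∪ (R ∩ Q))ᶜ = {2,3,4,9,10,13}

{2,3,4,9,10,13}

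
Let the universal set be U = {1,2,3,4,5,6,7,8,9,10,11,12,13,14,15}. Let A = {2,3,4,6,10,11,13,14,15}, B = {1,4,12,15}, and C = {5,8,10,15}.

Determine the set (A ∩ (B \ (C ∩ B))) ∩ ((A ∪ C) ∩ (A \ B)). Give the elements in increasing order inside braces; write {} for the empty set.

{}

C ∩ B = {15}
B \ (C ∩ B) = {1,4,12}
A ∩ (B \ (C ∩ B)) = {4}
A ∪ C = {2,3,4,5,6,8,10,11,13,14,15}
A \ B = {2,3,6,10,11,13,14}
(A ∪ C) ∩ (A \ B) = {2,3,6,10,11,13,14}
(A ∩ (B \ (C ∩ B))) ∩ ((A ∪ C) ∩ (A \ B)) = {}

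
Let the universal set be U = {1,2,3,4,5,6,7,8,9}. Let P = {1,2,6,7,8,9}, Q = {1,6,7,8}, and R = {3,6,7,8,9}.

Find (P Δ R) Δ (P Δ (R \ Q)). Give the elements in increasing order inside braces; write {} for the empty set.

P Δ R = {1,2,3}
R \ Q = {3,9}
P Δ (R \ Q) = {1,2,3,6,7,8}
(P Δ R) Δ (P Δ (R \ Q)) = {6,7,8}

{6,7,8}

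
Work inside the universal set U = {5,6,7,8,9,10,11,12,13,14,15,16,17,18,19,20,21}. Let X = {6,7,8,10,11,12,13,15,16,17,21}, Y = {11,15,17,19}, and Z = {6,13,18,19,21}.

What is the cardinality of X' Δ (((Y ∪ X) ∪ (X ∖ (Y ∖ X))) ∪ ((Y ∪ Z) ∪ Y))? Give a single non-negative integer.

15

X' = {5,9,14,18,19,20}
Y ∪ X = {6,7,8,10,11,12,13,15,16,17,19,21}
Y ∖ X = {19}
X ∖ (Y ∖ X) = {6,7,8,10,11,12,13,15,16,17,21}
(Y ∪ X) ∪ (X ∖ (Y ∖ X)) = {6,7,8,10,11,12,13,15,16,17,19,21}
Y ∪ Z = {6,11,13,15,17,18,19,21}
(Y ∪ Z) ∪ Y = {6,11,13,15,17,18,19,21}
((Y ∪ X) ∪ (X ∖ (Y ∖ X))) ∪ ((Y ∪ Z) ∪ Y) = {6,7,8,10,11,12,13,15,16,17,18,19,21}
X' Δ (((Y ∪ X) ∪ (X ∖ (Y ∖ X))) ∪ ((Y ∪ Z) ∪ Y)) = {5,6,7,8,9,10,11,12,13,14,15,16,17,20,21}
|X' Δ (((Y ∪ X) ∪ (X ∖ (Y ∖ X))) ∪ ((Y ∪ Z) ∪ Y))| = 15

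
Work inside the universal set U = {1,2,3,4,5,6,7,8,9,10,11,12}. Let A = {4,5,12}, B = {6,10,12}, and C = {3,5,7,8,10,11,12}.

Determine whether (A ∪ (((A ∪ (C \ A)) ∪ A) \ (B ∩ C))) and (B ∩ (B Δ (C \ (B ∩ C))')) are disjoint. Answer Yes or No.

Yes

C \ A = {3,7,8,10,11}
A ∪ (C \ A) = {3,4,5,7,8,10,11,12}
(A ∪ (C \ A)) ∪ A = {3,4,5,7,8,10,11,12}
B ∩ C = {10,12}
((A ∪ (C \ A)) ∪ A) \ (B ∩ C) = {3,4,5,7,8,11}
A ∪ (((A ∪ (C \ A)) ∪ A) \ (B ∩ C)) = {3,4,5,7,8,11,12}
C \ (B ∩ C) = {3,5,7,8,11}
(C \ (B ∩ C))' = {1,2,4,6,9,10,12}
B Δ (C \ (B ∩ C))' = {1,2,4,9}
B ∩ (B Δ (C \ (B ∩ C))') = {}
{3,4,5,7,8,11,12} and {} share no elements.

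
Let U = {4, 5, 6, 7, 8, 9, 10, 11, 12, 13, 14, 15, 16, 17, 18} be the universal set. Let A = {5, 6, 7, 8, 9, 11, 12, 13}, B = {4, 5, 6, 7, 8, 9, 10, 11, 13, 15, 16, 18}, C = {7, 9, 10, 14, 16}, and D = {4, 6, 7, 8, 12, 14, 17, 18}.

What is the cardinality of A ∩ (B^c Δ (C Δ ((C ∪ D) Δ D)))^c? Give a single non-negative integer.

6

B^c = {12, 14, 17}
C ∪ D = {4, 6, 7, 8, 9, 10, 12, 14, 16, 17, 18}
(C ∪ D) Δ D = {9, 10, 16}
C Δ ((C ∪ D) Δ D) = {7, 14}
B^c Δ (C Δ ((C ∪ D) Δ D)) = {7, 12, 17}
(B^c Δ (C Δ ((C ∪ D) Δ D)))^c = {4, 5, 6, 8, 9, 10, 11, 13, 14, 15, 16, 18}
A ∩ (B^c Δ (C Δ ((C ∪ D) Δ D)))^c = {5, 6, 8, 9, 11, 13}
|A ∩ (B^c Δ (C Δ ((C ∪ D) Δ D)))^c| = 6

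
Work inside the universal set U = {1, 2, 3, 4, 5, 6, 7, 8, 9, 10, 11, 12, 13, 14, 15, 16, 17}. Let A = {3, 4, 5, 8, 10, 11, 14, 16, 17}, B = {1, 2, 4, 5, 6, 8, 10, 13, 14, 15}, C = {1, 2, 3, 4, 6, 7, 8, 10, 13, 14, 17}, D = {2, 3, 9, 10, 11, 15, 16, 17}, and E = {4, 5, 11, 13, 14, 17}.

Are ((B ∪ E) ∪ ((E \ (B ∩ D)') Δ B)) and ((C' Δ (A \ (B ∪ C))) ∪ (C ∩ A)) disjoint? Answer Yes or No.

No

B ∪ E = {1, 2, 4, 5, 6, 8, 10, 11, 13, 14, 15, 17}
B ∩ D = {2, 10, 15}
(B ∩ D)' = {1, 3, 4, 5, 6, 7, 8, 9, 11, 12, 13, 14, 16, 17}
E \ (B ∩ D)' = {}
(E \ (B ∩ D)') Δ B = {1, 2, 4, 5, 6, 8, 10, 13, 14, 15}
(B ∪ E) ∪ ((E \ (B ∩ D)') Δ B) = {1, 2, 4, 5, 6, 8, 10, 11, 13, 14, 15, 17}
C' = {5, 9, 11, 12, 15, 16}
B ∪ C = {1, 2, 3, 4, 5, 6, 7, 8, 10, 13, 14, 15, 17}
A \ (B ∪ C) = {11, 16}
C' Δ (A \ (B ∪ C)) = {5, 9, 12, 15}
C ∩ A = {3, 4, 8, 10, 14, 17}
(C' Δ (A \ (B ∪ C))) ∪ (C ∩ A) = {3, 4, 5, 8, 9, 10, 12, 14, 15, 17}
4 lies in both, so they are not disjoint.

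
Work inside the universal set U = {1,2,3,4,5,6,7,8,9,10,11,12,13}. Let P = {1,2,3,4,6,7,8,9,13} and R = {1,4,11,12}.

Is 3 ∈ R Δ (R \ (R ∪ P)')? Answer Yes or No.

3 ∉ R and 3 ∈ P, so 3 ∈ R ∪ P
3 ∉ (R ∪ P)' since 3 ∈ (R ∪ P)
3 ∉ R and 3 ∉ (R ∪ P)', so 3 ∉ R \ (R ∪ P)'
3 ∉ R and 3 ∉ (R \ (R ∪ P)'), so 3 ∉ R Δ (R \ (R ∪ P)')

No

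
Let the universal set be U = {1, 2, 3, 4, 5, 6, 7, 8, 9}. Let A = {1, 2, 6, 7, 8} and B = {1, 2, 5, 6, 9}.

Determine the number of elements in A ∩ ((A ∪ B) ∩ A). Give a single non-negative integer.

A ∪ B = {1, 2, 5, 6, 7, 8, 9}
(A ∪ B) ∩ A = {1, 2, 6, 7, 8}
A ∩ ((A ∪ B) ∩ A) = {1, 2, 6, 7, 8}
|A ∩ ((A ∪ B) ∩ A)| = 5

5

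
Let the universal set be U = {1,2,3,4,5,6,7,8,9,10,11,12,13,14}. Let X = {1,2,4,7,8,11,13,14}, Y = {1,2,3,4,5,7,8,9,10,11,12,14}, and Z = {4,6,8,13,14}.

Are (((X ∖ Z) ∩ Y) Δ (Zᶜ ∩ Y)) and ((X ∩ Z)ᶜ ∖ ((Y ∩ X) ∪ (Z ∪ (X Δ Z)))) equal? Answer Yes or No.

Yes

X ∖ Z = {1,2,7,11}
(X ∖ Z) ∩ Y = {1,2,7,11}
Zᶜ = {1,2,3,5,7,9,10,11,12}
Zᶜ ∩ Y = {1,2,3,5,7,9,10,11,12}
((X ∖ Z) ∩ Y) Δ (Zᶜ ∩ Y) = {3,5,9,10,12}
X ∩ Z = {4,8,13,14}
(X ∩ Z)ᶜ = {1,2,3,5,6,7,9,10,11,12}
Y ∩ X = {1,2,4,7,8,11,14}
X Δ Z = {1,2,6,7,11}
Z ∪ (X Δ Z) = {1,2,4,6,7,8,11,13,14}
(Y ∩ X) ∪ (Z ∪ (X Δ Z)) = {1,2,4,6,7,8,11,13,14}
(X ∩ Z)ᶜ ∖ ((Y ∩ X) ∪ (Z ∪ (X Δ Z))) = {3,5,9,10,12}
Both equal {3,5,9,10,12}, so ((X ∖ Z) ∩ Y) Δ (Zᶜ ∩ Y) = (X ∩ Z)ᶜ ∖ ((Y ∩ X) ∪ (Z ∪ (X Δ Z))).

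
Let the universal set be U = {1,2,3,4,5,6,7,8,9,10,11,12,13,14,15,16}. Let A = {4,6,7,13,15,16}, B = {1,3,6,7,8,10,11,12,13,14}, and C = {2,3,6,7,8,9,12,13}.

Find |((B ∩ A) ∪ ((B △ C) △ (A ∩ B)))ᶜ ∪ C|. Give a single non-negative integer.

12

B ∩ A = {6,7,13}
B △ C = {1,2,9,10,11,14}
A ∩ B = {6,7,13}
(B △ C) △ (A ∩ B) = {1,2,6,7,9,10,11,13,14}
(B ∩ A) ∪ ((B △ C) △ (A ∩ B)) = {1,2,6,7,9,10,11,13,14}
((B ∩ A) ∪ ((B △ C) △ (A ∩ B)))ᶜ = {3,4,5,8,12,15,16}
((B ∩ A) ∪ ((B △ C) △ (A ∩ B)))ᶜ ∪ C = {2,3,4,5,6,7,8,9,12,13,15,16}
|((B ∩ A) ∪ ((B △ C) △ (A ∩ B)))ᶜ ∪ C| = 12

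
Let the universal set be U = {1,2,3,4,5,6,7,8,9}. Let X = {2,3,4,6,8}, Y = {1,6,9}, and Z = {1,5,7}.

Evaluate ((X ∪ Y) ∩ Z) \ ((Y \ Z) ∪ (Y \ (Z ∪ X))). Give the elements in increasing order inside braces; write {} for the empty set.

{1}

X ∪ Y = {1,2,3,4,6,8,9}
(X ∪ Y) ∩ Z = {1}
Y \ Z = {6,9}
Z ∪ X = {1,2,3,4,5,6,7,8}
Y \ (Z ∪ X) = {9}
(Y \ Z) ∪ (Y \ (Z ∪ X)) = {6,9}
((X ∪ Y) ∩ Z) \ ((Y \ Z) ∪ (Y \ (Z ∪ X))) = {1}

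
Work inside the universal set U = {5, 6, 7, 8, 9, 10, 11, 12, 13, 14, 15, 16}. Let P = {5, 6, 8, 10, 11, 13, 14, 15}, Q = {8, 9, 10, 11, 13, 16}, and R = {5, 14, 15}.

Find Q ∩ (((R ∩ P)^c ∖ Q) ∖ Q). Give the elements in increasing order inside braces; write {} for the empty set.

R ∩ P = {5, 14, 15}
(R ∩ P)^c = {6, 7, 8, 9, 10, 11, 12, 13, 16}
(R ∩ P)^c ∖ Q = {6, 7, 12}
((R ∩ P)^c ∖ Q) ∖ Q = {6, 7, 12}
Q ∩ (((R ∩ P)^c ∖ Q) ∖ Q) = {}

{}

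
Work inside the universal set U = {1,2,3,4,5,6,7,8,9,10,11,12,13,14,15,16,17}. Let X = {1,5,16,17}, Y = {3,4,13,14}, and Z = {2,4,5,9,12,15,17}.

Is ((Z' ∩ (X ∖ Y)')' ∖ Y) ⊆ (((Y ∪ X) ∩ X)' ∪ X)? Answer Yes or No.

Yes

Z' = {1,3,6,7,8,10,11,13,14,16}
X ∖ Y = {1,5,16,17}
(X ∖ Y)' = {2,3,4,6,7,8,9,10,11,12,13,14,15}
Z' ∩ (X ∖ Y)' = {3,6,7,8,10,11,13,14}
(Z' ∩ (X ∖ Y)')' = {1,2,4,5,9,12,15,16,17}
(Z' ∩ (X ∖ Y)')' ∖ Y = {1,2,5,9,12,15,16,17}
Y ∪ X = {1,3,4,5,13,14,16,17}
(Y ∪ X) ∩ X = {1,5,16,17}
((Y ∪ X) ∩ X)' = {2,3,4,6,7,8,9,10,11,12,13,14,15}
((Y ∪ X) ∩ X)' ∪ X = {1,2,3,4,5,6,7,8,9,10,11,12,13,14,15,16,17}
Every element of {1,2,5,9,12,15,16,17} is in {1,2,3,4,5,6,7,8,9,10,11,12,13,14,15,16,17}, so (Z' ∩ (X ∖ Y)')' ∖ Y ⊆ ((Y ∪ X) ∩ X)' ∪ X.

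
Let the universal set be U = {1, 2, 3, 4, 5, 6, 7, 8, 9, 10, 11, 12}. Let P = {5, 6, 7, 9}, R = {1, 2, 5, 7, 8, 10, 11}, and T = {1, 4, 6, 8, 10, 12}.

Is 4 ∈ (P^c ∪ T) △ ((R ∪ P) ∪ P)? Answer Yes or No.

Yes

4 ∉ P, so 4 ∈ P^c
4 ∈ P^c and 4 ∈ T, so 4 ∈ P^c ∪ T
4 ∉ R and 4 ∉ P, so 4 ∉ R ∪ P
4 ∉ (R ∪ P) and 4 ∉ P, so 4 ∉ (R ∪ P) ∪ P
4 ∈ (P^c ∪ T) and 4 ∉ ((R ∪ P) ∪ P), so 4 ∈ (P^c ∪ T) △ ((R ∪ P) ∪ P)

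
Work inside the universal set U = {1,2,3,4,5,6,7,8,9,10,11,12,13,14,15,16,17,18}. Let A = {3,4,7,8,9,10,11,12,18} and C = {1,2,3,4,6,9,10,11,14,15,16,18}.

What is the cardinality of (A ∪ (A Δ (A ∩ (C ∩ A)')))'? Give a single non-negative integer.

C ∩ A = {3,4,9,10,11,18}
(C ∩ A)' = {1,2,5,6,7,8,12,13,14,15,16,17}
A ∩ (C ∩ A)' = {7,8,12}
A Δ (A ∩ (C ∩ A)') = {3,4,9,10,11,18}
A ∪ (A Δ (A ∩ (C ∩ A)')) = {3,4,7,8,9,10,11,12,18}
(A ∪ (A Δ (A ∩ (C ∩ A)')))' = {1,2,5,6,13,14,15,16,17}
|(A ∪ (A Δ (A ∩ (C ∩ A)')))'| = 9

9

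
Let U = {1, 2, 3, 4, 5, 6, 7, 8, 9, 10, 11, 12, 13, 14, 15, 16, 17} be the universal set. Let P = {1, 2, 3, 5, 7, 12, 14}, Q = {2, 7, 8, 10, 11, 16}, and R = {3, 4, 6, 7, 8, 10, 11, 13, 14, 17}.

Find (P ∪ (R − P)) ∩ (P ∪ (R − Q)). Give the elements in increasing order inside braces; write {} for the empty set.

R − P = {4, 6, 8, 10, 11, 13, 17}
P ∪ (R − P) = {1, 2, 3, 4, 5, 6, 7, 8, 10, 11, 12, 13, 14, 17}
R − Q = {3, 4, 6, 13, 14, 17}
P ∪ (R − Q) = {1, 2, 3, 4, 5, 6, 7, 12, 13, 14, 17}
(P ∪ (R − P)) ∩ (P ∪ (R − Q)) = {1, 2, 3, 4, 5, 6, 7, 12, 13, 14, 17}

{1, 2, 3, 4, 5, 6, 7, 12, 13, 14, 17}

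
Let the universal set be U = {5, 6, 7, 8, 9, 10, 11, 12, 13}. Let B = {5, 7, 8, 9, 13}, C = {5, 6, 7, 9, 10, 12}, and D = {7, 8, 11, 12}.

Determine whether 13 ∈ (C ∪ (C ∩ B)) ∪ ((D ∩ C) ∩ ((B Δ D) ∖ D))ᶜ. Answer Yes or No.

13 ∉ C and 13 ∈ B, so 13 ∉ C ∩ B
13 ∉ C and 13 ∉ (C ∩ B), so 13 ∉ C ∪ (C ∩ B)
13 ∉ D and 13 ∉ C, so 13 ∉ D ∩ C
13 ∈ B and 13 ∉ D, so 13 ∈ B Δ D
13 ∈ (B Δ D) and 13 ∉ D, so 13 ∈ (B Δ D) ∖ D
13 ∉ (D ∩ C) and 13 ∈ ((B Δ D) ∖ D), so 13 ∉ (D ∩ C) ∩ ((B Δ D) ∖ D)
13 ∈ ((D ∩ C) ∩ ((B Δ D) ∖ D))ᶜ since 13 ∉ ((D ∩ C) ∩ ((B Δ D) ∖ D))
13 ∉ (C ∪ (C ∩ B)) and 13 ∈ ((D ∩ C) ∩ ((B Δ D) ∖ D))ᶜ, so 13 ∈ (C ∪ (C ∩ B)) ∪ ((D ∩ C) ∩ ((B Δ D) ∖ D))ᶜ

Yes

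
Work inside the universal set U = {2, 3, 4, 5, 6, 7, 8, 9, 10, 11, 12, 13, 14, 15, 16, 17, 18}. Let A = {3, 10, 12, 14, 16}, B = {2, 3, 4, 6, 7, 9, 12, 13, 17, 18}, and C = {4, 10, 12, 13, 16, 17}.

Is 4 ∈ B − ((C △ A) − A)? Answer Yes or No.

4 ∈ C and 4 ∉ A, so 4 ∈ C △ A
4 ∈ (C △ A) and 4 ∉ A, so 4 ∈ (C △ A) − A
4 ∈ B and 4 ∈ ((C △ A) − A), so 4 ∉ B − ((C △ A) − A)

No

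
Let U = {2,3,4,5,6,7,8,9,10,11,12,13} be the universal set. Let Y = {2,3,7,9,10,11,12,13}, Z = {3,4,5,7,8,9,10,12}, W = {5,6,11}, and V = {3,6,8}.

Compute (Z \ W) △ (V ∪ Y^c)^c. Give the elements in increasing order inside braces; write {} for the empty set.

{2,3,4,8,11,13}

Z \ W = {3,4,7,8,9,10,12}
Y^c = {4,5,6,8}
V ∪ Y^c = {3,4,5,6,8}
(V ∪ Y^c)^c = {2,7,9,10,11,12,13}
(Z \ W) △ (V ∪ Y^c)^c = {2,3,4,8,11,13}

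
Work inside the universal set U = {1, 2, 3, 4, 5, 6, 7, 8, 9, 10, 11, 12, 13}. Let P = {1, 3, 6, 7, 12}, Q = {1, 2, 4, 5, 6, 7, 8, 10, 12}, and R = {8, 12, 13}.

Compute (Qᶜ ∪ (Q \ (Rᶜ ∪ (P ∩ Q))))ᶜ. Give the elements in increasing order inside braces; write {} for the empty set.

Qᶜ = {3, 9, 11, 13}
Rᶜ = {1, 2, 3, 4, 5, 6, 7, 9, 10, 11}
P ∩ Q = {1, 6, 7, 12}
Rᶜ ∪ (P ∩ Q) = {1, 2, 3, 4, 5, 6, 7, 9, 10, 11, 12}
Q \ (Rᶜ ∪ (P ∩ Q)) = {8}
Qᶜ ∪ (Q \ (Rᶜ ∪ (P ∩ Q))) = {3, 8, 9, 11, 13}
(Qᶜ ∪ (Q \ (Rᶜ ∪ (P ∩ Q))))ᶜ = {1, 2, 4, 5, 6, 7, 10, 12}

{1, 2, 4, 5, 6, 7, 10, 12}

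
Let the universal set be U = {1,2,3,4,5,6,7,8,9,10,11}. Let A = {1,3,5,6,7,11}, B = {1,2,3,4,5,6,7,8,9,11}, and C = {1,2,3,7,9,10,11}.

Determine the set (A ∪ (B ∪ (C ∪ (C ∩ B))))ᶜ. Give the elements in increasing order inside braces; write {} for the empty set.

C ∩ B = {1,2,3,7,9,11}
C ∪ (C ∩ B) = {1,2,3,7,9,10,11}
B ∪ (C ∪ (C ∩ B)) = {1,2,3,4,5,6,7,8,9,10,11}
A ∪ (B ∪ (C ∪ (C ∩ B))) = {1,2,3,4,5,6,7,8,9,10,11}
(A ∪ (B ∪ (C ∪ (C ∩ B))))ᶜ = {}

{}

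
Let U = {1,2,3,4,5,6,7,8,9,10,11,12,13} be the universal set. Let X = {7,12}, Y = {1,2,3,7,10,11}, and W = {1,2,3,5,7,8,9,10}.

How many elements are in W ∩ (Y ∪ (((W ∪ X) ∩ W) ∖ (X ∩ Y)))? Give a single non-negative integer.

8

W ∪ X = {1,2,3,5,7,8,9,10,12}
(W ∪ X) ∩ W = {1,2,3,5,7,8,9,10}
X ∩ Y = {7}
((W ∪ X) ∩ W) ∖ (X ∩ Y) = {1,2,3,5,8,9,10}
Y ∪ (((W ∪ X) ∩ W) ∖ (X ∩ Y)) = {1,2,3,5,7,8,9,10,11}
W ∩ (Y ∪ (((W ∪ X) ∩ W) ∖ (X ∩ Y))) = {1,2,3,5,7,8,9,10}
|W ∩ (Y ∪ (((W ∪ X) ∩ W) ∖ (X ∩ Y)))| = 8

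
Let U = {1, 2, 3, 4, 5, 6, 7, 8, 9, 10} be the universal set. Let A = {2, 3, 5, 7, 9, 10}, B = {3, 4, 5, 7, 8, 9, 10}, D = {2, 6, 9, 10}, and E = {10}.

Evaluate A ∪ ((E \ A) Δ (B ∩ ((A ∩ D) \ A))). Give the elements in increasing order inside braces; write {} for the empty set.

{2, 3, 5, 7, 9, 10}

E \ A = {}
A ∩ D = {2, 9, 10}
(A ∩ D) \ A = {}
B ∩ ((A ∩ D) \ A) = {}
(E \ A) Δ (B ∩ ((A ∩ D) \ A)) = {}
A ∪ ((E \ A) Δ (B ∩ ((A ∩ D) \ A))) = {2, 3, 5, 7, 9, 10}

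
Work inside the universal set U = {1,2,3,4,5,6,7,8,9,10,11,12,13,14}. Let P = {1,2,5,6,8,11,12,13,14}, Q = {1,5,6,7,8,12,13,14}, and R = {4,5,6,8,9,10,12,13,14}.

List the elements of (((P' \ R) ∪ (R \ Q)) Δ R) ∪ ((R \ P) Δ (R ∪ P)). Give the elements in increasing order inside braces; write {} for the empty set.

P' = {3,4,7,9,10}
P' \ R = {3,7}
R \ Q = {4,9,10}
(P' \ R) ∪ (R \ Q) = {3,4,7,9,10}
((P' \ R) ∪ (R \ Q)) Δ R = {3,5,6,7,8,12,13,14}
R \ P = {4,9,10}
R ∪ P = {1,2,4,5,6,8,9,10,11,12,13,14}
(R \ P) Δ (R ∪ P) = {1,2,5,6,8,11,12,13,14}
(((P' \ R) ∪ (R \ Q)) Δ R) ∪ ((R \ P) Δ (R ∪ P)) = {1,2,3,5,6,7,8,11,12,13,14}

{1,2,3,5,6,7,8,11,12,13,14}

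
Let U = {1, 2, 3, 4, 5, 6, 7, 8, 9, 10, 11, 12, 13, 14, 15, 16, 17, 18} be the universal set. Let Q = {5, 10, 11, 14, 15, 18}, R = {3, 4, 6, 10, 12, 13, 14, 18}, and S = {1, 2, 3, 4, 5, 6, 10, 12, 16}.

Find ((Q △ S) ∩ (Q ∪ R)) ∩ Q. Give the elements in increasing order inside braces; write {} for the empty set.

Q △ S = {1, 2, 3, 4, 6, 11, 12, 14, 15, 16, 18}
Q ∪ R = {3, 4, 5, 6, 10, 11, 12, 13, 14, 15, 18}
(Q △ S) ∩ (Q ∪ R) = {3, 4, 6, 11, 12, 14, 15, 18}
((Q △ S) ∩ (Q ∪ R)) ∩ Q = {11, 14, 15, 18}

{11, 14, 15, 18}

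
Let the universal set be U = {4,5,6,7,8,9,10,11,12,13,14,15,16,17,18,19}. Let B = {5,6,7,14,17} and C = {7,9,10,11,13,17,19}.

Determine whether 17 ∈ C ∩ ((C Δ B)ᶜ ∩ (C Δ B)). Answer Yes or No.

No

17 ∈ C and 17 ∈ B, so 17 ∉ C Δ B
17 ∈ (C Δ B)ᶜ since 17 ∉ (C Δ B)
17 ∈ C and 17 ∈ B, so 17 ∉ C Δ B
17 ∈ (C Δ B)ᶜ and 17 ∉ (C Δ B), so 17 ∉ (C Δ B)ᶜ ∩ (C Δ B)
17 ∈ C and 17 ∉ ((C Δ B)ᶜ ∩ (C Δ B)), so 17 ∉ C ∩ ((C Δ B)ᶜ ∩ (C Δ B))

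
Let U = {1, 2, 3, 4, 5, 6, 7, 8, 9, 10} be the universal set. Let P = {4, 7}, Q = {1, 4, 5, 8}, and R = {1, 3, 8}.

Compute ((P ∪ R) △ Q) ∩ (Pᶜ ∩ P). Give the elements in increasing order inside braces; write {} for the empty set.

{}

P ∪ R = {1, 3, 4, 7, 8}
(P ∪ R) △ Q = {3, 5, 7}
Pᶜ = {1, 2, 3, 5, 6, 8, 9, 10}
Pᶜ ∩ P = {}
((P ∪ R) △ Q) ∩ (Pᶜ ∩ P) = {}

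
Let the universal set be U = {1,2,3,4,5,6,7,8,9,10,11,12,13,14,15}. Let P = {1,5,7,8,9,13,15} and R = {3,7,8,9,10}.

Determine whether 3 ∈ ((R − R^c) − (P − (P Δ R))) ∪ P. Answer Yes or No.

3 ∈ R, so 3 ∉ R^c
3 ∈ R and 3 ∉ R^c, so 3 ∈ R − R^c
3 ∉ P and 3 ∈ R, so 3 ∈ P Δ R
3 ∉ P and 3 ∈ (P Δ R), so 3 ∉ P − (P Δ R)
3 ∈ (R − R^c) and 3 ∉ (P − (P Δ R)), so 3 ∈ (R − R^c) − (P − (P Δ R))
3 ∈ ((R − R^c) − (P − (P Δ R))) and 3 ∉ P, so 3 ∈ ((R − R^c) − (P − (P Δ R))) ∪ P

Yes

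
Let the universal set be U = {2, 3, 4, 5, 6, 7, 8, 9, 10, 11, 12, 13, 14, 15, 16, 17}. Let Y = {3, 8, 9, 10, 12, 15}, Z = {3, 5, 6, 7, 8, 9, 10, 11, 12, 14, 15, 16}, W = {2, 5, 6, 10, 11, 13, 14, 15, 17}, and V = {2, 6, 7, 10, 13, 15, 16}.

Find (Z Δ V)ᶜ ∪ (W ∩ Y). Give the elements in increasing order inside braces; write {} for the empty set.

Z Δ V = {2, 3, 5, 8, 9, 11, 12, 13, 14}
(Z Δ V)ᶜ = {4, 6, 7, 10, 15, 16, 17}
W ∩ Y = {10, 15}
(Z Δ V)ᶜ ∪ (W ∩ Y) = {4, 6, 7, 10, 15, 16, 17}

{4, 6, 7, 10, 15, 16, 17}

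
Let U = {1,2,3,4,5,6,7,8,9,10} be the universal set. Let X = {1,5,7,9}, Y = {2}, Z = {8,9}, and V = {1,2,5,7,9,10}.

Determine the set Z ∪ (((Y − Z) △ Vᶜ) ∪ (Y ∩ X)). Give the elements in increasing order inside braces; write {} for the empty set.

{2,3,4,6,8,9}

Y − Z = {2}
Vᶜ = {3,4,6,8}
(Y − Z) △ Vᶜ = {2,3,4,6,8}
Y ∩ X = {}
((Y − Z) △ Vᶜ) ∪ (Y ∩ X) = {2,3,4,6,8}
Z ∪ (((Y − Z) △ Vᶜ) ∪ (Y ∩ X)) = {2,3,4,6,8,9}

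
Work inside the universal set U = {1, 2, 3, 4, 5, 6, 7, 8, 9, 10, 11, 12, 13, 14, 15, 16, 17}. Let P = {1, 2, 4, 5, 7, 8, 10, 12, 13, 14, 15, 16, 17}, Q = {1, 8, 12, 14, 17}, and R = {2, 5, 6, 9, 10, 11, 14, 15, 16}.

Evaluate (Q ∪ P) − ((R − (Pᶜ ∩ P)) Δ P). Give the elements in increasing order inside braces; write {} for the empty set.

Q ∪ P = {1, 2, 4, 5, 7, 8, 10, 12, 13, 14, 15, 16, 17}
Pᶜ = {3, 6, 9, 11}
Pᶜ ∩ P = {}
R − (Pᶜ ∩ P) = {2, 5, 6, 9, 10, 11, 14, 15, 16}
(R − (Pᶜ ∩ P)) Δ P = {1, 4, 6, 7, 8, 9, 11, 12, 13, 17}
(Q ∪ P) − ((R − (Pᶜ ∩ P)) Δ P) = {2, 5, 10, 14, 15, 16}

{2, 5, 10, 14, 15, 16}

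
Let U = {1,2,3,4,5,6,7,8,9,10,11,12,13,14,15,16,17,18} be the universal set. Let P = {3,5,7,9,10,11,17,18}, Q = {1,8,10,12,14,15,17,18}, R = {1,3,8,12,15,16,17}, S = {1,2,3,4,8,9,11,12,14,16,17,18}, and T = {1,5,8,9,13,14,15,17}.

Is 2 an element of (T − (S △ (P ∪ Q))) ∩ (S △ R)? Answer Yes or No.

No

2 ∉ P and 2 ∉ Q, so 2 ∉ P ∪ Q
2 ∈ S and 2 ∉ (P ∪ Q), so 2 ∈ S △ (P ∪ Q)
2 ∉ T and 2 ∈ (S △ (P ∪ Q)), so 2 ∉ T − (S △ (P ∪ Q))
2 ∈ S and 2 ∉ R, so 2 ∈ S △ R
2 ∉ (T − (S △ (P ∪ Q))) and 2 ∈ (S △ R), so 2 ∉ (T − (S △ (P ∪ Q))) ∩ (S △ R)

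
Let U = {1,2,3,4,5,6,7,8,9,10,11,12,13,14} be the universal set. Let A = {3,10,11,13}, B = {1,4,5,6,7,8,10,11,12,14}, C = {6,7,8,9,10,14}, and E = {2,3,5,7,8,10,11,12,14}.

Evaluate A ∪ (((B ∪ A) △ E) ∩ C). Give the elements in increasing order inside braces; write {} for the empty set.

{3,6,10,11,13}

B ∪ A = {1,3,4,5,6,7,8,10,11,12,13,14}
(B ∪ A) △ E = {1,2,4,6,13}
((B ∪ A) △ E) ∩ C = {6}
A ∪ (((B ∪ A) △ E) ∩ C) = {3,6,10,11,13}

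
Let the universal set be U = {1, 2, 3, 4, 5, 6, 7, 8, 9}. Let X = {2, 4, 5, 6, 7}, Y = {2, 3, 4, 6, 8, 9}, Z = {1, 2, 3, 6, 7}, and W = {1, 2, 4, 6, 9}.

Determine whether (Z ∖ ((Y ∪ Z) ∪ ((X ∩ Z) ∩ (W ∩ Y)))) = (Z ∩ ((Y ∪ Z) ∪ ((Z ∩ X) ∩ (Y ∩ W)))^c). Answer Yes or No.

Yes

Y ∪ Z = {1, 2, 3, 4, 6, 7, 8, 9}
X ∩ Z = {2, 6, 7}
W ∩ Y = {2, 4, 6, 9}
(X ∩ Z) ∩ (W ∩ Y) = {2, 6}
(Y ∪ Z) ∪ ((X ∩ Z) ∩ (W ∩ Y)) = {1, 2, 3, 4, 6, 7, 8, 9}
Z ∖ ((Y ∪ Z) ∪ ((X ∩ Z) ∩ (W ∩ Y))) = {}
Z ∩ X = {2, 6, 7}
Y ∩ W = {2, 4, 6, 9}
(Z ∩ X) ∩ (Y ∩ W) = {2, 6}
(Y ∪ Z) ∪ ((Z ∩ X) ∩ (Y ∩ W)) = {1, 2, 3, 4, 6, 7, 8, 9}
((Y ∪ Z) ∪ ((Z ∩ X) ∩ (Y ∩ W)))^c = {5}
Z ∩ ((Y ∪ Z) ∪ ((Z ∩ X) ∩ (Y ∩ W)))^c = {}
Both equal {}, so Z ∖ ((Y ∪ Z) ∪ ((X ∩ Z) ∩ (W ∩ Y))) = Z ∩ ((Y ∪ Z) ∪ ((Z ∩ X) ∩ (Y ∩ W)))^c.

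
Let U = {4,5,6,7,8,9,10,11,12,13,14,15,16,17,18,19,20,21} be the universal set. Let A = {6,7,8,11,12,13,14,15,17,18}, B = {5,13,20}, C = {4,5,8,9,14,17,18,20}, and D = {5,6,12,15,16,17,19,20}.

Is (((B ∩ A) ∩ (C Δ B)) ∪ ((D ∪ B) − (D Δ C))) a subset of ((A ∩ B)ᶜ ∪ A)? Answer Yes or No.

B ∩ A = {13}
C Δ B = {4,8,9,13,14,17,18}
(B ∩ A) ∩ (C Δ B) = {13}
D ∪ B = {5,6,12,13,15,16,17,19,20}
D Δ C = {4,6,8,9,12,14,15,16,18,19}
(D ∪ B) − (D Δ C) = {5,13,17,20}
((B ∩ A) ∩ (C Δ B)) ∪ ((D ∪ B) − (D Δ C)) = {5,13,17,20}
A ∩ B = {13}
(A ∩ B)ᶜ = {4,5,6,7,8,9,10,11,12,14,15,16,17,18,19,20,21}
(A ∩ B)ᶜ ∪ A = {4,5,6,7,8,9,10,11,12,13,14,15,16,17,18,19,20,21}
Every element of {5,13,17,20} is in {4,5,6,7,8,9,10,11,12,13,14,15,16,17,18,19,20,21}, so ((B ∩ A) ∩ (C Δ B)) ∪ ((D ∪ B) − (D Δ C)) ⊆ (A ∩ B)ᶜ ∪ A.

Yes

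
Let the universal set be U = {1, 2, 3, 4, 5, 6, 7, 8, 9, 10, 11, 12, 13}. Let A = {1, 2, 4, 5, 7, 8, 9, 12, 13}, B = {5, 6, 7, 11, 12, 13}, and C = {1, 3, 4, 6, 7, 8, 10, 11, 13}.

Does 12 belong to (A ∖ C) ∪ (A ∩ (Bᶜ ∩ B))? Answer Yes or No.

12 ∈ A and 12 ∉ C, so 12 ∈ A ∖ C
12 ∈ B, so 12 ∉ Bᶜ
12 ∉ Bᶜ and 12 ∈ B, so 12 ∉ Bᶜ ∩ B
12 ∈ A and 12 ∉ (Bᶜ ∩ B), so 12 ∉ A ∩ (Bᶜ ∩ B)
12 ∈ (A ∖ C) and 12 ∉ (A ∩ (Bᶜ ∩ B)), so 12 ∈ (A ∖ C) ∪ (A ∩ (Bᶜ ∩ B))

Yes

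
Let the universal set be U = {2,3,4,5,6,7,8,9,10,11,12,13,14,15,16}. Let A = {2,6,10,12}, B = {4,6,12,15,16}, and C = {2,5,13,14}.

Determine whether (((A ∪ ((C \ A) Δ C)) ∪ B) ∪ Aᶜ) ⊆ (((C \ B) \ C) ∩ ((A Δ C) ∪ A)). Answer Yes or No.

C \ A = {5,13,14}
(C \ A) Δ C = {2}
A ∪ ((C \ A) Δ C) = {2,6,10,12}
(A ∪ ((C \ A) Δ C)) ∪ B = {2,4,6,10,12,15,16}
Aᶜ = {3,4,5,7,8,9,11,13,14,15,16}
((A ∪ ((C \ A) Δ C)) ∪ B) ∪ Aᶜ = {2,3,4,5,6,7,8,9,10,11,12,13,14,15,16}
C \ B = {2,5,13,14}
(C \ B) \ C = {}
A Δ C = {5,6,10,12,13,14}
(A Δ C) ∪ A = {2,5,6,10,12,13,14}
((C \ B) \ C) ∩ ((A Δ C) ∪ A) = {}
2 ∈ ((A ∪ ((C \ A) Δ C)) ∪ B) ∪ Aᶜ but 2 ∉ ((C \ B) \ C) ∩ ((A Δ C) ∪ A), so the inclusion fails.

No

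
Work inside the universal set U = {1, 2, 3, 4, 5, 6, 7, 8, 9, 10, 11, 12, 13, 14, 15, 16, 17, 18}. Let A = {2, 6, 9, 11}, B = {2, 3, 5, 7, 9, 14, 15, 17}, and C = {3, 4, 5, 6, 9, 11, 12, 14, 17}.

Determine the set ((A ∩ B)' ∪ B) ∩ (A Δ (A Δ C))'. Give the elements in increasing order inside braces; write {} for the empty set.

{1, 2, 7, 8, 10, 13, 15, 16, 18}

A ∩ B = {2, 9}
(A ∩ B)' = {1, 3, 4, 5, 6, 7, 8, 10, 11, 12, 13, 14, 15, 16, 17, 18}
(A ∩ B)' ∪ B = {1, 2, 3, 4, 5, 6, 7, 8, 9, 10, 11, 12, 13, 14, 15, 16, 17, 18}
A Δ C = {2, 3, 4, 5, 12, 14, 17}
A Δ (A Δ C) = {3, 4, 5, 6, 9, 11, 12, 14, 17}
(A Δ (A Δ C))' = {1, 2, 7, 8, 10, 13, 15, 16, 18}
((A ∩ B)' ∪ B) ∩ (A Δ (A Δ C))' = {1, 2, 7, 8, 10, 13, 15, 16, 18}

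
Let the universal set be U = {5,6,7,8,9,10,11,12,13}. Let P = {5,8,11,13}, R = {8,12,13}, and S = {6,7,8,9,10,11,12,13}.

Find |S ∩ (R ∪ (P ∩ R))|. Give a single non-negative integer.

P ∩ R = {8,13}
R ∪ (P ∩ R) = {8,12,13}
S ∩ (R ∪ (P ∩ R)) = {8,12,13}
|S ∩ (R ∪ (P ∩ R))| = 3

3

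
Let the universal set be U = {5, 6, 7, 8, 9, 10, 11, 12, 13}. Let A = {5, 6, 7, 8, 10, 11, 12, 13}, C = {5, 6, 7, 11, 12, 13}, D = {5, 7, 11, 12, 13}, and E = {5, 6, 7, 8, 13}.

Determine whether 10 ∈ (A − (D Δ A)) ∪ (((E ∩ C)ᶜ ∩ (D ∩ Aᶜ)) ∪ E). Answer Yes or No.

10 ∉ D and 10 ∈ A, so 10 ∈ D Δ A
10 ∈ A and 10 ∈ (D Δ A), so 10 ∉ A − (D Δ A)
10 ∉ E and 10 ∉ C, so 10 ∉ E ∩ C
10 ∈ (E ∩ C)ᶜ since 10 ∉ (E ∩ C)
10 ∈ A, so 10 ∉ Aᶜ
10 ∉ D and 10 ∉ Aᶜ, so 10 ∉ D ∩ Aᶜ
10 ∈ (E ∩ C)ᶜ and 10 ∉ (D ∩ Aᶜ), so 10 ∉ (E ∩ C)ᶜ ∩ (D ∩ Aᶜ)
10 ∉ ((E ∩ C)ᶜ ∩ (D ∩ Aᶜ)) and 10 ∉ E, so 10 ∉ ((E ∩ C)ᶜ ∩ (D ∩ Aᶜ)) ∪ E
10 ∉ (A − (D Δ A)) and 10 ∉ (((E ∩ C)ᶜ ∩ (D ∩ Aᶜ)) ∪ E), so 10 ∉ (A − (D Δ A)) ∪ (((E ∩ C)ᶜ ∩ (D ∩ Aᶜ)) ∪ E)

No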